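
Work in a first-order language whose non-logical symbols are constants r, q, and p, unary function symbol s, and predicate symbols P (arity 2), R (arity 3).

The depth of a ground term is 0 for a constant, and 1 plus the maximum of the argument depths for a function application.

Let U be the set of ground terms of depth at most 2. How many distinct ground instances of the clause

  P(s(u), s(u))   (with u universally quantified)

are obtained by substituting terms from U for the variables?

Ground terms of depth ≤ 2:
  Let N_k = |{terms of depth ≤ k}|. Then N_0 = 3 and N_k = 3 + N_{k-1} for k ≥ 1 (one summand per function symbol, arity giving the exponent).
  N_0 = 3
  N_1 = 3 + 3 = 6
  N_2 = 3 + 6 = 9
So there are 9 ground terms available for substitution.
The body mentions the single quantified variable u; since ground terms form a free algebra, no two substitutions collapse to the same formula.
Number of ground instances = 9.

9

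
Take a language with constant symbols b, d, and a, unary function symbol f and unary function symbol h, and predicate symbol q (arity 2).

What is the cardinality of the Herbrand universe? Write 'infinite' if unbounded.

infinite

The signature has at least one function symbol (f, arity 1) and at least one constant (b).
Iterating f gives infinitely many distinct ground terms: b, f(b), f(f(b)), ...
So the Herbrand universe is infinite.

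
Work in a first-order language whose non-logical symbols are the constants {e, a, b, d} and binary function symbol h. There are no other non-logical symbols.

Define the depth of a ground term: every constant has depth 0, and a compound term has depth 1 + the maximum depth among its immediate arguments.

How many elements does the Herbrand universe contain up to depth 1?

Let N_k count ground terms of depth at most k. Each non-constant term of depth ≤ k is some function symbol applied to depth-≤(k−1) arguments, giving N_k = 4 + N_{k-1}^2.
N_0 = 4
N_1 = 4 + 4^2 = 20

20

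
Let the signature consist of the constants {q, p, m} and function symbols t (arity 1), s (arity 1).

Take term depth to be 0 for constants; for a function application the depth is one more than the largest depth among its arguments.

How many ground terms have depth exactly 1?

6

Let N_k count ground terms of depth at most k. Each non-constant term of depth ≤ k is some function symbol applied to depth-≤(k−1) arguments, giving N_k = 3 + N_{k-1} + N_{k-1}.
N_0 = 3
N_1 = 3 + 3 + 3 = 9
Terms of depth exactly 1: N_1 − N_0 = 9 − 3 = 6.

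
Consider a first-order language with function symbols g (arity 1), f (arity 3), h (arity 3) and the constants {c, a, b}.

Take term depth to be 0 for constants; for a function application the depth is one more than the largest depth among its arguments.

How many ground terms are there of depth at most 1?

60

Let N_k = |{terms of depth ≤ k}|. Then N_0 = 3 and N_k = 3 + N_{k-1} + N_{k-1}^3 + N_{k-1}^3 for k ≥ 1 (one summand per function symbol, arity giving the exponent).
N_0 = 3
N_1 = 3 + 3 + 3^3 + 3^3 = 60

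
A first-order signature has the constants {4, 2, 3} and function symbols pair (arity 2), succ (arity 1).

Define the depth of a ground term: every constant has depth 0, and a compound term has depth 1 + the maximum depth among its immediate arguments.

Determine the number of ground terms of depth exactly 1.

12

Let N_k = |{terms of depth ≤ k}|. Then N_0 = 3 and N_k = 3 + N_{k-1}^2 + N_{k-1} for k ≥ 1 (one summand per function symbol, arity giving the exponent).
N_0 = 3
N_1 = 3 + 3^2 + 3 = 15
Terms of depth exactly 1: N_1 − N_0 = 15 − 3 = 12.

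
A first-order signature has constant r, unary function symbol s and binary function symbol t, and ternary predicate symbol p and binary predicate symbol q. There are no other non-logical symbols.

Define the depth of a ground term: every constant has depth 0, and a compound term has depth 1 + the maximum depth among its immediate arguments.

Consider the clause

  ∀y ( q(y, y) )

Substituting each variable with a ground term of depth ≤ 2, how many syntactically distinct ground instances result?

13

Ground terms of depth ≤ 2:
  Let N_k count ground terms of depth at most k. Each non-constant term of depth ≤ k is some function symbol applied to depth-≤(k−1) arguments, giving N_k = 1 + N_{k-1} + N_{k-1}^2.
  N_0 = 1
  N_1 = 1 + 1 + 1^2 = 3
  N_2 = 1 + 3 + 3^2 = 13
So there are 13 ground terms available for substitution.
The clause has 1 distinct variable (y), which appears in the body. In the free term algebra distinct substitutions yield syntactically distinct ground instances.
Number of ground instances = 13.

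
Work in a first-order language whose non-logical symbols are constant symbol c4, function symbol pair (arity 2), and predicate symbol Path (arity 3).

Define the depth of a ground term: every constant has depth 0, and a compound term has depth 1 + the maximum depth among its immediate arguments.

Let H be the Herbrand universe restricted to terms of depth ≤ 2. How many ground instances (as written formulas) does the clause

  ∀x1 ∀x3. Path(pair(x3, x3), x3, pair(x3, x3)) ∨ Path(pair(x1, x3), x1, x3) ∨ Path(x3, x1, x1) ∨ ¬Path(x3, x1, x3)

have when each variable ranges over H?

25

Ground terms of depth ≤ 2:
  Count level by level. With function symbols pair/2, the terms of depth ≤ k are the 1 constant together with each function applied to depth-≤(k−1) tuples, so N_k = 1 + N_{k-1}^2.
  N_0 = 1
  N_1 = 1 + 1^2 = 2
  N_2 = 1 + 2^2 = 5
So there are 5 ground terms available for substitution.
Each of x1, x3 ranges independently over the available ground terms, and distinct assignments produce distinct instances.
Number of ground instances = 5^2 = 25.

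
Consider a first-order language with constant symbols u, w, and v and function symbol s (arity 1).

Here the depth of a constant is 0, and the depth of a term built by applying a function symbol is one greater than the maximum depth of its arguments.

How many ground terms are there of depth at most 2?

9

If N_k denotes the number of depth-≤k ground terms, the 3 constants give N_0 = 3, and each function symbol of arity r contributes N_{k-1}^r new terms at level k: N_k = 3 + N_{k-1}.
N_0 = 3
N_1 = 3 + 3 = 6
N_2 = 3 + 6 = 9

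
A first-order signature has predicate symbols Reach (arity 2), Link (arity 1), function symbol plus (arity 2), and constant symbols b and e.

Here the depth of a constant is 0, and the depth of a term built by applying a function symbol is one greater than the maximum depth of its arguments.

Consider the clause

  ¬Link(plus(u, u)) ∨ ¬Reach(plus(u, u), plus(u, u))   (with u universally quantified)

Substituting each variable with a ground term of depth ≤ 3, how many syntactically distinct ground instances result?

1446

Ground terms of depth ≤ 3:
  If N_k denotes the number of depth-≤k ground terms, the 2 constants give N_0 = 2, and each function symbol of arity r contributes N_{k-1}^r new terms at level k: N_k = 2 + N_{k-1}^2.
  N_0 = 2
  N_1 = 2 + 2^2 = 6
  N_2 = 2 + 6^2 = 38
  N_3 = 2 + 38^2 = 1446
So there are 1446 ground terms available for substitution.
There is 1 variable to instantiate (u),  occurring in at least one literal, so different choices give different ground instances.
Number of ground instances = 1446.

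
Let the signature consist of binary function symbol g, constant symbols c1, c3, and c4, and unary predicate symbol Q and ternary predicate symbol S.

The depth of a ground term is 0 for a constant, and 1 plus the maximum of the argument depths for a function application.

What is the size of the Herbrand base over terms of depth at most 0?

30

First count ground terms of depth ≤ 0.
Count level by level. With function symbols g/2, the terms of depth ≤ k are the 3 constants together with each function applied to depth-≤(k−1) tuples, so N_k = 3 + N_{k-1}^2.
N_0 = 3
So |H| = 3.
For each predicate symbol, the number of ground atoms is |H| raised to its arity; summing:
  Q: 3;  S: 3^3 = 27
Total ground atoms: 3 + 27 = 30.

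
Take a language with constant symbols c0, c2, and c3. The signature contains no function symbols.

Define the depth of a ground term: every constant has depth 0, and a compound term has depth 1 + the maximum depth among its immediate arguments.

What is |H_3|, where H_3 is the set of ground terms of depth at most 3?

3

With no function symbols every ground term is a constant, so there are exactly 3 ground terms at every depth bound.
N_0 = 3
N_1 = 3
N_2 = 3
N_3 = 3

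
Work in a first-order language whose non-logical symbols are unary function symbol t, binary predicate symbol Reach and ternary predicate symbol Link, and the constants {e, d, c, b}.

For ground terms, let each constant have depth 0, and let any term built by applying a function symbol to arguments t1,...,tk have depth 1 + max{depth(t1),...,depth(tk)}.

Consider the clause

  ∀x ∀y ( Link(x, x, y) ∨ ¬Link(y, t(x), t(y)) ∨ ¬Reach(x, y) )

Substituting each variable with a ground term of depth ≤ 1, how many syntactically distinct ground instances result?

Ground terms of depth ≤ 1:
  Let N_k = |{terms of depth ≤ k}|. Then N_0 = 4 and N_k = 4 + N_{k-1} for k ≥ 1 (one summand per function symbol, arity giving the exponent).
  N_0 = 4
  N_1 = 4 + 4 = 8
  Explicitly: e, d, c, b, t(e), t(d), t(c), t(b).
So there are 8 ground terms available for substitution.
The body mentions every one of the 2 quantified variables; since ground terms form a free algebra, no two substitutions collapse to the same formula.
Number of ground instances = 8^2 = 64.

64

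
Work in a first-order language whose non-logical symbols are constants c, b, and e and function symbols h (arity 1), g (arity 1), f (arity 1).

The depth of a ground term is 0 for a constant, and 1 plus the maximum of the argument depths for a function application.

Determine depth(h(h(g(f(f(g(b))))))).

6

depth(g(b)) = 1 + depth(b) = 1 + 0 = 1
depth(f(g(b))) = 1 + depth(g(b)) = 1 + 1 = 2
depth(f(f(g(b)))) = 1 + depth(f(g(b))) = 1 + 2 = 3
depth(g(f(f(g(b))))) = 1 + depth(f(f(g(b)))) = 1 + 3 = 4
depth(h(g(f(f(g(b)))))) = 1 + depth(g(f(f(g(b))))) = 1 + 4 = 5
depth(h(h(g(f(f(g(b))))))) = 1 + depth(h(g(f(f(g(b)))))) = 1 + 5 = 6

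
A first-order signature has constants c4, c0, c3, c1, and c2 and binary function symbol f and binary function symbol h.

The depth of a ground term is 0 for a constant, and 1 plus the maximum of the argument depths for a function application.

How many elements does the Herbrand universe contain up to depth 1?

Write N_k for the number of ground terms of depth ≤ k. A term of depth ≤ k is either a constant or a function symbol applied to arguments of depth ≤ k−1, so N_k = 5 + N_{k-1}^2 + N_{k-1}^2.
N_0 = 5
N_1 = 5 + 5^2 + 5^2 = 55

55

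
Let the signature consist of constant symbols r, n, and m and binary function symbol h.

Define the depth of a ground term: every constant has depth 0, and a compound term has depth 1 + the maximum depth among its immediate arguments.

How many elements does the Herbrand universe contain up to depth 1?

If N_k denotes the number of depth-≤k ground terms, the 3 constants give N_0 = 3, and each function symbol of arity r contributes N_{k-1}^r new terms at level k: N_k = 3 + N_{k-1}^2.
N_0 = 3
N_1 = 3 + 3^2 = 12

12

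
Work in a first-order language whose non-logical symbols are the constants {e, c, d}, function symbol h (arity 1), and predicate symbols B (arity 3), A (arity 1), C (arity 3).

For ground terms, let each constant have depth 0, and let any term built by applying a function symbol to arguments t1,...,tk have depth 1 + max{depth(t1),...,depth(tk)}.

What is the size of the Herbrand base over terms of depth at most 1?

First count ground terms of depth ≤ 1.
Let N_k = |{terms of depth ≤ k}|. Then N_0 = 3 and N_k = 3 + N_{k-1} for k ≥ 1 (one summand per function symbol, arity giving the exponent).
N_0 = 3
N_1 = 3 + 3 = 6
So |H| = 6.
Ground atoms are formed by filling each argument slot of a predicate with a term from H, so an r-ary predicate gives |H|^r atoms:
  B: 6^3 = 216;  A: 6;  C: 6^3 = 216
Total ground atoms: 216 + 6 + 216 = 438.

438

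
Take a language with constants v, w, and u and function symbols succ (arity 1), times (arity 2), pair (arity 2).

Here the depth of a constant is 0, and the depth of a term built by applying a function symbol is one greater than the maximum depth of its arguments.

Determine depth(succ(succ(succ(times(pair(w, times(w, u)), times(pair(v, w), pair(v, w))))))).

6

depth(times(w, u)) = 1 + max(0, 0) = 1
depth(pair(w, times(w, u))) = 1 + max(0, 1) = 2
depth(pair(v, w)) = 1 + max(0, 0) = 1
depth(times(pair(v, w), pair(v, w))) = 1 + max(1, 1) = 2
depth(times(pair(w, times(w, u)), times(pair(v, w), pair(v, w)))) = 1 + max(2, 2) = 3
depth(succ(times(pair(w, times(w, u)), times(pair(v, w), pair(v, w))))) = 1 + depth(times(pair(w, times(w, u)), times(pair(v, w), pair(v, w)))) = 1 + 3 = 4
depth(succ(succ(times(pair(w, times(w, u)), times(pair(v, w), pair(v, w)))))) = 1 + depth(succ(times(pair(w, times(w, u)), times(pair(v, w), pair(v, w))))) = 1 + 4 = 5
depth(succ(succ(succ(times(pair(w, times(w, u)), times(pair(v, w), pair(v, w))))))) = 1 + depth(succ(succ(times(pair(w, times(w, u)), times(pair(v, w), pair(v, w)))))) = 1 + 5 = 6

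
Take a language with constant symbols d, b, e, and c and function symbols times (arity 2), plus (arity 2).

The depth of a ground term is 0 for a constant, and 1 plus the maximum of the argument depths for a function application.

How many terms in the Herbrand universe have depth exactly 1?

32

Let N_k count ground terms of depth at most k. Each non-constant term of depth ≤ k is some function symbol applied to depth-≤(k−1) arguments, giving N_k = 4 + N_{k-1}^2 + N_{k-1}^2.
N_0 = 4
N_1 = 4 + 4^2 + 4^2 = 36
Terms of depth exactly 1: N_1 − N_0 = 36 − 4 = 32.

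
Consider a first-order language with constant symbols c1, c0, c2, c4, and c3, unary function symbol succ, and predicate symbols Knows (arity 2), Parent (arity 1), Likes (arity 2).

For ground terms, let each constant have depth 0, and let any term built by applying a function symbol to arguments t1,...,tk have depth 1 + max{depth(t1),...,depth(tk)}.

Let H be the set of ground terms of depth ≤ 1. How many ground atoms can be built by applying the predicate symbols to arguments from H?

210

First count ground terms of depth ≤ 1.
Count level by level. With function symbols succ/1, the terms of depth ≤ k are the 5 constants together with each function applied to depth-≤(k−1) tuples, so N_k = 5 + N_{k-1}.
N_0 = 5
N_1 = 5 + 5 = 10
So |H| = 10.
A ground atom is a predicate applied to a tuple of terms from H, so the count is the sum over predicates of |H|^arity:
  Knows: 10^2 = 100;  Parent: 10;  Likes: 10^2 = 100
Total ground atoms: 100 + 10 + 100 = 210.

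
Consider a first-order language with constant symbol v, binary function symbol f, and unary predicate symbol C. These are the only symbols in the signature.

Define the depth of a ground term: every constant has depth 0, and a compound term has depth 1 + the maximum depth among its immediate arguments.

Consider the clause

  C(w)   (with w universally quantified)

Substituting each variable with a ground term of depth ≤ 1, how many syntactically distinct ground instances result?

2

Ground terms of depth ≤ 1:
  Count level by level. With function symbols f/2, the terms of depth ≤ k are the 1 constant together with each function applied to depth-≤(k−1) tuples, so N_k = 1 + N_{k-1}^2.
  N_0 = 1
  N_1 = 1 + 1^2 = 2
So there are 2 ground terms available for substitution.
The variable w ranges independently over the available ground terms, and distinct assignments produce distinct instances.
Number of ground instances = 2.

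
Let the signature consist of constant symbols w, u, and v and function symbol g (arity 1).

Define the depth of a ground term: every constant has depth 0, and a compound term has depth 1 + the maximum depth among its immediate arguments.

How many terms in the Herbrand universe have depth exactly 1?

3

If N_k denotes the number of depth-≤k ground terms, the 3 constants give N_0 = 3, and each function symbol of arity r contributes N_{k-1}^r new terms at level k: N_k = 3 + N_{k-1}.
N_0 = 3
N_1 = 3 + 3 = 6
Terms of depth exactly 1: N_1 − N_0 = 6 − 3 = 3.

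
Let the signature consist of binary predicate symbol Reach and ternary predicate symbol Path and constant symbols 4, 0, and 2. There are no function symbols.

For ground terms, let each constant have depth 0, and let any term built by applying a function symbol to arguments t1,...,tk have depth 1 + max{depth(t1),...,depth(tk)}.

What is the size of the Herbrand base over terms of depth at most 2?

First count ground terms of depth ≤ 2.
With no function symbols every ground term is a constant, so there are exactly 3 ground terms at every depth bound.
N_0 = 3
N_1 = 3
N_2 = 3
So |H| = 3.
Ground atoms are formed by filling each argument slot of a predicate with a term from H, so an r-ary predicate gives |H|^r atoms:
  Reach: 3^2 = 9;  Path: 3^3 = 27
Total ground atoms: 9 + 27 = 36.

36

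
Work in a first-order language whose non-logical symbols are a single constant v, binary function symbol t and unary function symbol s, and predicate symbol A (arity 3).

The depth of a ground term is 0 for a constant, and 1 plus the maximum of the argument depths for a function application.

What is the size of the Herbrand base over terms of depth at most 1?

27

First count ground terms of depth ≤ 1.
Write N_k for the number of ground terms of depth ≤ k. A term of depth ≤ k is either a constant or a function symbol applied to arguments of depth ≤ k−1, so N_k = 1 + N_{k-1}^2 + N_{k-1}.
N_0 = 1
N_1 = 1 + 1^2 + 1 = 3
Explicitly: v, t(v, v), s(v).
So |H| = 3.
Ground atoms are formed by filling each argument slot of a predicate with a term from H, so an r-ary predicate gives |H|^r atoms:
  A: 3^3 = 27
Total ground atoms: 27.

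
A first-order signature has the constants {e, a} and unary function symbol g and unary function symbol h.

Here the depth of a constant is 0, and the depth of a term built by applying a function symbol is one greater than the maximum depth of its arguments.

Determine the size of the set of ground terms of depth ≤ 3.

30

Let N_k = |{terms of depth ≤ k}|. Then N_0 = 2 and N_k = 2 + N_{k-1} + N_{k-1} for k ≥ 1 (one summand per function symbol, arity giving the exponent).
N_0 = 2
N_1 = 2 + 2 + 2 = 6
N_2 = 2 + 6 + 6 = 14
N_3 = 2 + 14 + 14 = 30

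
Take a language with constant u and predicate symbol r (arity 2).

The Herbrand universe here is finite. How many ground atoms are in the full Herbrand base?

1

With no function symbols, the Herbrand universe is just the 1 constant.
Ground atoms per predicate: r: 1^2 = 1.
Herbrand base size = 1 = 1.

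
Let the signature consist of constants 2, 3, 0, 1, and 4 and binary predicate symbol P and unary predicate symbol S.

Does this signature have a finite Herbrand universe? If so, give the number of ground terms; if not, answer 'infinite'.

There are no function symbols, so every ground term is one of the 5 constants.
The Herbrand universe is {2, 3, 0, 1, 4}, which is finite with 5 elements.

5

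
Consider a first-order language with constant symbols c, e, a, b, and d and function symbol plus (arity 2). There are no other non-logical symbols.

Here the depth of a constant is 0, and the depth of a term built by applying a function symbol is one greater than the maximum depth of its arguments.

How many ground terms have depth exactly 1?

Write N_k for the number of ground terms of depth ≤ k. A term of depth ≤ k is either a constant or a function symbol applied to arguments of depth ≤ k−1, so N_k = 5 + N_{k-1}^2.
N_0 = 5
N_1 = 5 + 5^2 = 30
Terms of depth exactly 1: N_1 − N_0 = 30 − 5 = 25.

25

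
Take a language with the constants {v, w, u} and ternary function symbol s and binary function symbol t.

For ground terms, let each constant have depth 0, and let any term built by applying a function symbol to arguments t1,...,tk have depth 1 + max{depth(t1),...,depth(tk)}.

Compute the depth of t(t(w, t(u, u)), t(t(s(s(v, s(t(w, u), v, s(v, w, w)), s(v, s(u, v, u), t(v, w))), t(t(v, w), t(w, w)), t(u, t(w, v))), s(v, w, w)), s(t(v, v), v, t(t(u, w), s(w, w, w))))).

7

depth(t(u, u)) = 1 + max(0, 0) = 1
depth(t(w, t(u, u))) = 1 + max(0, 1) = 2
depth(t(w, u)) = 1 + max(0, 0) = 1
depth(s(v, w, w)) = 1 + max(0, 0, 0) = 1
depth(s(t(w, u), v, s(v, w, w))) = 1 + max(1, 0, 1) = 2
depth(s(u, v, u)) = 1 + max(0, 0, 0) = 1
depth(t(v, w)) = 1 + max(0, 0) = 1
depth(s(v, s(u, v, u), t(v, w))) = 1 + max(0, 1, 1) = 2
depth(s(v, s(t(w, u), v, s(v, w, w)), s(v, s(u, v, u), t(v, w)))) = 1 + max(0, 2, 2) = 3
depth(t(w, w)) = 1 + max(0, 0) = 1
depth(t(t(v, w), t(w, w))) = 1 + max(1, 1) = 2
depth(t(w, v)) = 1 + max(0, 0) = 1
depth(t(u, t(w, v))) = 1 + max(0, 1) = 2
depth(s(s(v, s(t(w, u), v, s(v, w, w)), s(v, s(u, v, u), t(v, w))), t(t(v, w), t(w, w)), t(u, t(w, v)))) = 1 + max(3, 2, 2) = 4
depth(t(s(s(v, s(t(w, u), v, s(v, w, w)), s(v, s(u, v, u), t(v, w))), t(t(v, w), t(w, w)), t(u, t(w, v))), s(v, w, w))) = 1 + max(4, 1) = 5
depth(t(v, v)) = 1 + max(0, 0) = 1
depth(t(u, w)) = 1 + max(0, 0) = 1
depth(s(w, w, w)) = 1 + max(0, 0, 0) = 1
depth(t(t(u, w), s(w, w, w))) = 1 + max(1, 1) = 2
depth(s(t(v, v), v, t(t(u, w), s(w, w, w)))) = 1 + max(1, 0, 2) = 3
depth(t(t(s(s(v, s(t(w, u), v, s(v, w, w)), s(v, s(u, v, u), t(v, w))), t(t(v, w), t(w, w)), t(u, t(w, v))), s(v, w, w)), s(t(v, v), v, t(t(u, w), s(w, w, w))))) = 1 + max(5, 3) = 6
depth(t(t(w, t(u, u)), t(t(s(s(v, s(t(w, u), v, s(v, w, w)), s(v, s(u, v, u), t(v, w))), t(t(v, w), t(w, w)), t(u, t(w, v))), s(v, w, w)), s(t(v, v), v, t(t(u, w), s(w, w, w)))))) = 1 + max(2, 6) = 7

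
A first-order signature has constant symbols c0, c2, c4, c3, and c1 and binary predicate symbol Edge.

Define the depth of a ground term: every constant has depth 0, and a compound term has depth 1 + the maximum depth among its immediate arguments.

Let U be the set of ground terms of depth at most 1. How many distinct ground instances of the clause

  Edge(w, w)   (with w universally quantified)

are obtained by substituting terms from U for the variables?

Ground terms of depth ≤ 1:
  With no function symbols every ground term is a constant, so there are exactly 5 ground terms at every depth bound.
  N_0 = 5
  N_1 = 5
  Explicitly: c0, c2, c4, c3, c1.
So there are 5 ground terms available for substitution.
The clause has 1 distinct variable (w), which appears in the body. In the free term algebra distinct substitutions yield syntactically distinct ground instances.
Number of ground instances = 5.

5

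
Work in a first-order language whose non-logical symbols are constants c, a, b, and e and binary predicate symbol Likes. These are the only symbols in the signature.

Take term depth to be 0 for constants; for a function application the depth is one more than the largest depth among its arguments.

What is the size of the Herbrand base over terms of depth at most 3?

First count ground terms of depth ≤ 3.
With no function symbols every ground term is a constant, so there are exactly 4 ground terms at every depth bound.
N_0 = 4
N_1 = 4
N_2 = 4
N_3 = 4
So |H| = 4.
Ground atoms are formed by filling each argument slot of a predicate with a term from H, so an r-ary predicate gives |H|^r atoms:
  Likes: 4^2 = 16
Total ground atoms: 16.

16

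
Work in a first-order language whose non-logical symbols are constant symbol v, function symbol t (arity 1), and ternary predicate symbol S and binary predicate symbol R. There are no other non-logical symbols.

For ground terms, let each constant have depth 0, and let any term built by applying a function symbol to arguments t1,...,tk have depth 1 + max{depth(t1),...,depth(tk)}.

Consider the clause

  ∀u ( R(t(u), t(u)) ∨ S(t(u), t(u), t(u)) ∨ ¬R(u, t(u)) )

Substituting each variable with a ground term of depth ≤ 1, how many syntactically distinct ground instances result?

Ground terms of depth ≤ 1:
  Let N_k count ground terms of depth at most k. Each non-constant term of depth ≤ k is some function symbol applied to depth-≤(k−1) arguments, giving N_k = 1 + N_{k-1}.
  N_0 = 1
  N_1 = 1 + 1 = 2
  Explicitly: v, t(v).
So there are 2 ground terms available for substitution.
The body mentions the single quantified variable u; since ground terms form a free algebra, no two substitutions collapse to the same formula.
Number of ground instances = 2.

2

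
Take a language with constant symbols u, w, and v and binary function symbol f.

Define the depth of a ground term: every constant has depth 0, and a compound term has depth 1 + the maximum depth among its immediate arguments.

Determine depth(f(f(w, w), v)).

depth(f(w, w)) = 1 + max(0, 0) = 1
depth(f(f(w, w), v)) = 1 + max(1, 0) = 2

2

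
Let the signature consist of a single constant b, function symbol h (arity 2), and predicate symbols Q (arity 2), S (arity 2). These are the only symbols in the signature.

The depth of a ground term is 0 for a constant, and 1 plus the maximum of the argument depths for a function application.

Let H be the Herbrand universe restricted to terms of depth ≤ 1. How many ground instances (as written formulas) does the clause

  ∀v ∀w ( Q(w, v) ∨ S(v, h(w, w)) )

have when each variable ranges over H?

Ground terms of depth ≤ 1:
  Let N_k = |{terms of depth ≤ k}|. Then N_0 = 1 and N_k = 1 + N_{k-1}^2 for k ≥ 1 (one summand per function symbol, arity giving the exponent).
  N_0 = 1
  N_1 = 1 + 1^2 = 2
  Explicitly: b, h(b, b).
So there are 2 ground terms available for substitution.
There are 2 variables to instantiate (v, w), each occurring in at least one literal, so different choices give different ground instances.
Number of ground instances = 2^2 = 4.

4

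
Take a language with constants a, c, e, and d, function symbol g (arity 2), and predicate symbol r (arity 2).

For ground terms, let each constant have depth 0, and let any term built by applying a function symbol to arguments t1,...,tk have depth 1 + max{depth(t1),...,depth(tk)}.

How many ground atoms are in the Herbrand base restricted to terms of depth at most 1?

400

First count ground terms of depth ≤ 1.
Write N_k for the number of ground terms of depth ≤ k. A term of depth ≤ k is either a constant or a function symbol applied to arguments of depth ≤ k−1, so N_k = 4 + N_{k-1}^2.
N_0 = 4
N_1 = 4 + 4^2 = 20
So |H| = 20.
For each predicate symbol, the number of ground atoms is |H| raised to its arity; summing:
  r: 20^2 = 400
Total ground atoms: 400.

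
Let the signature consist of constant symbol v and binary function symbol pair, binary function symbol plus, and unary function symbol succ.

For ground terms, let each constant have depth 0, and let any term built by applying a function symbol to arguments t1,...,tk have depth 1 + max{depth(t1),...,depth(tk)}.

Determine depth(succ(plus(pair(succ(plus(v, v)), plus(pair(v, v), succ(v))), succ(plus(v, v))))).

depth(plus(v, v)) = 1 + max(0, 0) = 1
depth(succ(plus(v, v))) = 1 + depth(plus(v, v)) = 1 + 1 = 2
depth(pair(v, v)) = 1 + max(0, 0) = 1
depth(succ(v)) = 1 + depth(v) = 1 + 0 = 1
depth(plus(pair(v, v), succ(v))) = 1 + max(1, 1) = 2
depth(pair(succ(plus(v, v)), plus(pair(v, v), succ(v)))) = 1 + max(2, 2) = 3
depth(plus(pair(succ(plus(v, v)), plus(pair(v, v), succ(v))), succ(plus(v, v)))) = 1 + max(3, 2) = 4
depth(succ(plus(pair(succ(plus(v, v)), plus(pair(v, v), succ(v))), succ(plus(v, v))))) = 1 + depth(plus(pair(succ(plus(v, v)), plus(pair(v, v), succ(v))), succ(plus(v, v)))) = 1 + 4 = 5

5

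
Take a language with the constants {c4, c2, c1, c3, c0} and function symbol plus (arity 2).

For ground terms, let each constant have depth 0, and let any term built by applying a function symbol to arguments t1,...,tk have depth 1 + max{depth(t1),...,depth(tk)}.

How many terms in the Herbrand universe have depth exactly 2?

Let N_k count ground terms of depth at most k. Each non-constant term of depth ≤ k is some function symbol applied to depth-≤(k−1) arguments, giving N_k = 5 + N_{k-1}^2.
N_0 = 5
N_1 = 5 + 5^2 = 30
N_2 = 5 + 30^2 = 905
Terms of depth exactly 2: N_2 − N_1 = 905 − 30 = 875.

875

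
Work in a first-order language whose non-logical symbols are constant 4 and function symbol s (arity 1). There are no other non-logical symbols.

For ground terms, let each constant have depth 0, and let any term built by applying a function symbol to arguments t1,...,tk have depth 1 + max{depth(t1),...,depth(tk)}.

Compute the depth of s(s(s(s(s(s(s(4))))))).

7

depth(s(4)) = 1 + depth(4) = 1 + 0 = 1
depth(s(s(4))) = 1 + depth(s(4)) = 1 + 1 = 2
depth(s(s(s(4)))) = 1 + depth(s(s(4))) = 1 + 2 = 3
depth(s(s(s(s(4))))) = 1 + depth(s(s(s(4)))) = 1 + 3 = 4
depth(s(s(s(s(s(4)))))) = 1 + depth(s(s(s(s(4))))) = 1 + 4 = 5
depth(s(s(s(s(s(s(4))))))) = 1 + depth(s(s(s(s(s(4)))))) = 1 + 5 = 6
depth(s(s(s(s(s(s(s(4)))))))) = 1 + depth(s(s(s(s(s(s(4))))))) = 1 + 6 = 7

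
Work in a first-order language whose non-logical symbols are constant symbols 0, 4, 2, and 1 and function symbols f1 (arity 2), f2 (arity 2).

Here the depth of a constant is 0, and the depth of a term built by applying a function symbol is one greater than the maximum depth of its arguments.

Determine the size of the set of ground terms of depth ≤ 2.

Write N_k for the number of ground terms of depth ≤ k. A term of depth ≤ k is either a constant or a function symbol applied to arguments of depth ≤ k−1, so N_k = 4 + N_{k-1}^2 + N_{k-1}^2.
N_0 = 4
N_1 = 4 + 4^2 + 4^2 = 36
N_2 = 4 + 36^2 + 36^2 = 2596

2596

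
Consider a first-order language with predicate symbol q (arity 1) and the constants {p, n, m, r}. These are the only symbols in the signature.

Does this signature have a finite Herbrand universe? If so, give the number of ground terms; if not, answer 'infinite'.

There are no function symbols, so every ground term is one of the 4 constants.
The Herbrand universe is {p, n, m, r}, which is finite with 4 elements.

4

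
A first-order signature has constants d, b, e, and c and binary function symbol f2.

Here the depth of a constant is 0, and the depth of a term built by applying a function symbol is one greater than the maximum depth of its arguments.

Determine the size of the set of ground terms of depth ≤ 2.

404

Write N_k for the number of ground terms of depth ≤ k. A term of depth ≤ k is either a constant or a function symbol applied to arguments of depth ≤ k−1, so N_k = 4 + N_{k-1}^2.
N_0 = 4
N_1 = 4 + 4^2 = 20
N_2 = 4 + 20^2 = 404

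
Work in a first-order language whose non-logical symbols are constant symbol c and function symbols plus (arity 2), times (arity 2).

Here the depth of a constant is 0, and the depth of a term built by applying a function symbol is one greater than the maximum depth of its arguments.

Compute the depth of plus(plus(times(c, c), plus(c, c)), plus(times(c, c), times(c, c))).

3

depth(times(c, c)) = 1 + max(0, 0) = 1
depth(plus(c, c)) = 1 + max(0, 0) = 1
depth(plus(times(c, c), plus(c, c))) = 1 + max(1, 1) = 2
depth(plus(times(c, c), times(c, c))) = 1 + max(1, 1) = 2
depth(plus(plus(times(c, c), plus(c, c)), plus(times(c, c), times(c, c)))) = 1 + max(2, 2) = 3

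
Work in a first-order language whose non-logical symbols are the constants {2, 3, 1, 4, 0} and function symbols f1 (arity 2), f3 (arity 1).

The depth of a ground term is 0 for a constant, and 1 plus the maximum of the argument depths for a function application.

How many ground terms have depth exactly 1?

Count level by level. With function symbols f1/2, f3/1, the terms of depth ≤ k are the 5 constants together with each function applied to depth-≤(k−1) tuples, so N_k = 5 + N_{k-1}^2 + N_{k-1}.
N_0 = 5
N_1 = 5 + 5^2 + 5 = 35
Terms of depth exactly 1: N_1 − N_0 = 35 − 5 = 30.

30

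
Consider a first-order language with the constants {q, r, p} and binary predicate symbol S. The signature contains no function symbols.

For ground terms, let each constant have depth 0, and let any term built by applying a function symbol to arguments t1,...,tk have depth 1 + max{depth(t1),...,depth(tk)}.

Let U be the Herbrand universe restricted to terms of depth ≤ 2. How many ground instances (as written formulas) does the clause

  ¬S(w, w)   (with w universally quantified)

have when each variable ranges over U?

3

Ground terms of depth ≤ 2:
  With no function symbols every ground term is a constant, so there are exactly 3 ground terms at every depth bound.
  N_0 = 3
  N_1 = 3
  N_2 = 3
  Explicitly: q, r, p.
So there are 3 ground terms available for substitution.
The clause has 1 distinct variable (w), which appears in the body. In the free term algebra distinct substitutions yield syntactically distinct ground instances.
Number of ground instances = 3.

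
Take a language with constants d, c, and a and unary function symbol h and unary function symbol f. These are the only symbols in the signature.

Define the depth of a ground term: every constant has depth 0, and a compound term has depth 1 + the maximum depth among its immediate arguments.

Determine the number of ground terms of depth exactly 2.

If N_k denotes the number of depth-≤k ground terms, the 3 constants give N_0 = 3, and each function symbol of arity r contributes N_{k-1}^r new terms at level k: N_k = 3 + N_{k-1} + N_{k-1}.
N_0 = 3
N_1 = 3 + 3 + 3 = 9
N_2 = 3 + 9 + 9 = 21
Terms of depth exactly 2: N_2 − N_1 = 21 − 9 = 12.

12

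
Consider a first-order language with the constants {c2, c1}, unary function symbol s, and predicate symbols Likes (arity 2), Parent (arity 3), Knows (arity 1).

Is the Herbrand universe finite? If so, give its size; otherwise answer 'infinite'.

The signature has at least one function symbol (s, arity 1) and at least one constant (c2).
Iterating s gives infinitely many distinct ground terms: c2, s(c2), s(s(c2)), ...
So the Herbrand universe is infinite.

infinite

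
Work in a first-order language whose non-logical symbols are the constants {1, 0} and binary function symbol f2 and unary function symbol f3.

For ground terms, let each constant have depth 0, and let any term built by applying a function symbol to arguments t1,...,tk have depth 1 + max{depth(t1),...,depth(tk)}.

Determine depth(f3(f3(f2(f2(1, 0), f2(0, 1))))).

4

depth(f2(1, 0)) = 1 + max(0, 0) = 1
depth(f2(0, 1)) = 1 + max(0, 0) = 1
depth(f2(f2(1, 0), f2(0, 1))) = 1 + max(1, 1) = 2
depth(f3(f2(f2(1, 0), f2(0, 1)))) = 1 + depth(f2(f2(1, 0), f2(0, 1))) = 1 + 2 = 3
depth(f3(f3(f2(f2(1, 0), f2(0, 1))))) = 1 + depth(f3(f2(f2(1, 0), f2(0, 1)))) = 1 + 3 = 4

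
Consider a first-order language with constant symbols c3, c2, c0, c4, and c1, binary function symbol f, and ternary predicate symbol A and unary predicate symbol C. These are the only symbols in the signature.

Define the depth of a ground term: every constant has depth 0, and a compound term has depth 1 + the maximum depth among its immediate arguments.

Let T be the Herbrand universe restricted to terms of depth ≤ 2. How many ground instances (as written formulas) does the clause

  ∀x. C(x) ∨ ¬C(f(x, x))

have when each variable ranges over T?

Ground terms of depth ≤ 2:
  Count level by level. With function symbols f/2, the terms of depth ≤ k are the 5 constants together with each function applied to depth-≤(k−1) tuples, so N_k = 5 + N_{k-1}^2.
  N_0 = 5
  N_1 = 5 + 5^2 = 30
  N_2 = 5 + 30^2 = 905
So there are 905 ground terms available for substitution.
The variable x ranges independently over the available ground terms, and distinct assignments produce distinct instances.
Number of ground instances = 905.

905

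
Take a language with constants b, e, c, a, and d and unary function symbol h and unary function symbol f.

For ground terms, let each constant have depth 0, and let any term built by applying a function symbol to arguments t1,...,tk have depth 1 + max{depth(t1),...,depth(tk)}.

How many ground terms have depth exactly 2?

Count level by level. With function symbols h/1, f/1, the terms of depth ≤ k are the 5 constants together with each function applied to depth-≤(k−1) tuples, so N_k = 5 + N_{k-1} + N_{k-1}.
N_0 = 5
N_1 = 5 + 5 + 5 = 15
N_2 = 5 + 15 + 15 = 35
Terms of depth exactly 2: N_2 − N_1 = 35 − 15 = 20.

20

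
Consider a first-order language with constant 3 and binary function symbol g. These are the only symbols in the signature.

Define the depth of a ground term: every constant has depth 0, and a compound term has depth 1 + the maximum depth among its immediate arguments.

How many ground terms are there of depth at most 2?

Write N_k for the number of ground terms of depth ≤ k. A term of depth ≤ k is either a constant or a function symbol applied to arguments of depth ≤ k−1, so N_k = 1 + N_{k-1}^2.
N_0 = 1
N_1 = 1 + 1^2 = 2
N_2 = 1 + 2^2 = 5
Explicitly: 3, g(3, 3), g(3, g(3, 3)), g(g(3, 3), 3), g(g(3, 3), g(3, 3)).

5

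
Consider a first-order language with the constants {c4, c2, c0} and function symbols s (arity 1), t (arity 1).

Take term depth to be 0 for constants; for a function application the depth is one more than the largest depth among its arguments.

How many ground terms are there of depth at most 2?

21

Write N_k for the number of ground terms of depth ≤ k. A term of depth ≤ k is either a constant or a function symbol applied to arguments of depth ≤ k−1, so N_k = 3 + N_{k-1} + N_{k-1}.
N_0 = 3
N_1 = 3 + 3 + 3 = 9
N_2 = 3 + 9 + 9 = 21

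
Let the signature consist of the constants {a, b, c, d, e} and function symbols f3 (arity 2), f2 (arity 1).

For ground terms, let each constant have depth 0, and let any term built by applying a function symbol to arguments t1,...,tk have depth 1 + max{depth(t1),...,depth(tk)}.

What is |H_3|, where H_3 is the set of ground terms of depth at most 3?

Count level by level. With function symbols f3/2, f2/1, the terms of depth ≤ k are the 5 constants together with each function applied to depth-≤(k−1) tuples, so N_k = 5 + N_{k-1}^2 + N_{k-1}.
N_0 = 5
N_1 = 5 + 5^2 + 5 = 35
N_2 = 5 + 35^2 + 35 = 1265
N_3 = 5 + 1265^2 + 1265 = 1601495

1601495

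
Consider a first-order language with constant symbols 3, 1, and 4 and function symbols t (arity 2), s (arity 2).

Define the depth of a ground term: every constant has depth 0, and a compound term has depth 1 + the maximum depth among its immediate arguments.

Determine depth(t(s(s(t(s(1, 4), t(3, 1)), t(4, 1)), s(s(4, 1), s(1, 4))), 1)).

depth(s(1, 4)) = 1 + max(0, 0) = 1
depth(t(3, 1)) = 1 + max(0, 0) = 1
depth(t(s(1, 4), t(3, 1))) = 1 + max(1, 1) = 2
depth(t(4, 1)) = 1 + max(0, 0) = 1
depth(s(t(s(1, 4), t(3, 1)), t(4, 1))) = 1 + max(2, 1) = 3
depth(s(4, 1)) = 1 + max(0, 0) = 1
depth(s(s(4, 1), s(1, 4))) = 1 + max(1, 1) = 2
depth(s(s(t(s(1, 4), t(3, 1)), t(4, 1)), s(s(4, 1), s(1, 4)))) = 1 + max(3, 2) = 4
depth(t(s(s(t(s(1, 4), t(3, 1)), t(4, 1)), s(s(4, 1), s(1, 4))), 1)) = 1 + max(4, 0) = 5

5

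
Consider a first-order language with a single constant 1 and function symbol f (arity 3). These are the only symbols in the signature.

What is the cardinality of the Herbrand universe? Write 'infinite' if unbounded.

The signature has at least one function symbol (f, arity 3) and at least one constant (1).
Iterating f gives infinitely many distinct ground terms: 1, f(1, 1, 1), f(f(1, 1, 1), f(1, 1, 1), f(1, 1, 1)), ...
So the Herbrand universe is infinite.

infinite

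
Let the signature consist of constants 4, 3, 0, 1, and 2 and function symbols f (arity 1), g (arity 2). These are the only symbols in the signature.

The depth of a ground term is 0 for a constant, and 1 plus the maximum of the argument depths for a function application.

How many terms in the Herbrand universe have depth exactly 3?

Let N_k = |{terms of depth ≤ k}|. Then N_0 = 5 and N_k = 5 + N_{k-1} + N_{k-1}^2 for k ≥ 1 (one summand per function symbol, arity giving the exponent).
N_0 = 5
N_1 = 5 + 5 + 5^2 = 35
N_2 = 5 + 35 + 35^2 = 1265
N_3 = 5 + 1265 + 1265^2 = 1601495
Terms of depth exactly 3: N_3 − N_2 = 1601495 − 1265 = 1600230.

1600230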